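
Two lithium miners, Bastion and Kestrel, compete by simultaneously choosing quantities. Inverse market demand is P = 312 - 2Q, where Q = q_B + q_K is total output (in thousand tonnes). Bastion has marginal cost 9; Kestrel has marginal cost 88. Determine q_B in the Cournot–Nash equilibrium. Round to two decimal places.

63.67

Bastion's profit: π_B = (312 - 2Q)q_B - (9q_B). Setting ∂π_B/∂q_B = 0: 303 - 4q_B - 2(q_K) = 0.
Kestrel's profit: π_K = (312 - 2Q)q_K - (88q_K). Setting ∂π_K/∂q_K = 0: 224 - 4q_K - 2(q_B) = 0.
So q_B = (303 - 2q_K)/4 and q_K = (224 - 2q_B)/4.
Substituting one into the other gives q_B = 191/3 and q_K = 145/6.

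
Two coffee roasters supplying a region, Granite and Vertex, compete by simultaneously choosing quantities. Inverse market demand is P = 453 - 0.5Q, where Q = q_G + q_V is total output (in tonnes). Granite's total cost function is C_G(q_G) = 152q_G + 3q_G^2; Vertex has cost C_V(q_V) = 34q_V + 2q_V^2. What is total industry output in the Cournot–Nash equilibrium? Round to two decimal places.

Granite's profit: π_G = (453 - 0.5Q)q_G - (152q_G + 3q_G²). Setting ∂π_G/∂q_G = 0: 301 - 7q_G - (1/2)(q_V) = 0.
Vertex's profit: π_V = (453 - 0.5Q)q_V - (34q_V + 2q_V²). Setting ∂π_V/∂q_V = 0: 419 - 5q_V - (1/2)(q_G) = 0.
So q_G = (301 - (1/2)q_V)/7 and q_V = (419 - (1/2)q_G)/5.
Substituting one into the other gives q_G = 37.2806 and q_V = 80.0719.
Total output Q = 37.2806 + 80.0719 = 117.3525.

117.35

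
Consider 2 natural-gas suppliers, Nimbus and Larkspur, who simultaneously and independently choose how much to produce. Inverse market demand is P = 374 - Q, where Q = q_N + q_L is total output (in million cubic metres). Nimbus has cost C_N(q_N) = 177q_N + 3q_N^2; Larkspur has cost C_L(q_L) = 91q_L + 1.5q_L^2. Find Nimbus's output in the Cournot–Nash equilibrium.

Nimbus's profit: π_N = (374 - Q)q_N - (177q_N + 3q_N²). Setting ∂π_N/∂q_N = 0: 197 - 8q_N - (q_L) = 0.
Larkspur's first-order condition: 283 - 5q_L - (q_N) = 0.
Rearranging gives the reaction functions q_N = (197 - q_L)/8 and q_L = (283 - q_N)/5.
Substituting one into the other gives q_N = 18 and q_L = 53.

18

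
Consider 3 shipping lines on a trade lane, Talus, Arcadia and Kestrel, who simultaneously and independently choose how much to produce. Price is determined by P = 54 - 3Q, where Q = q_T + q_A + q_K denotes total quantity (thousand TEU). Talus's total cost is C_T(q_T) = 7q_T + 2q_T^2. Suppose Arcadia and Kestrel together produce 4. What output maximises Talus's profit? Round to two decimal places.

With rivals' combined output fixed at 4, Talus's profit is π_T = (54 - 3·4 - 3q_T)q_T - (7q_T + 2q_T²) = (42 - 3q_T)q_T - (7q_T + 2q_T²).
∂π_T/∂q_T = 35 - 10q_T = 0, so q_T = 7/2.

3.50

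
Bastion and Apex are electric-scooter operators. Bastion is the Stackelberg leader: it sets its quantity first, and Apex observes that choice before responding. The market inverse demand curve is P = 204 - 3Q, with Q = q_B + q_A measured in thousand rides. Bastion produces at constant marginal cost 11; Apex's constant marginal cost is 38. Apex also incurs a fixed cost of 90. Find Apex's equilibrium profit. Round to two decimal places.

The follower Apex best-responds to any q_B: π_A = (204 - 3Q)q_A - 38q_A.
Setting the follower's marginal profit to zero, 166 - 3q_B - 6q_A = 0, i.e. q_A = (166 - 3q_B)/6.
Bastion substitutes q_A(q_B) into its own profit: π_B = q_B(204 - 3q_B - (166 - 3q_B)/2) - 11q_B = (121 - (3/2)q_B)q_B - 11q_B.
Maximising: ∂π_B/∂q_B = 110 - 3q_B = 0, giving q_B = 110/3.
Then q_A = (166 - 3·(110/3))/6 = 28/3.
Price P = 204 - 3·46 = 66.
Apex's profit: (66 - 38)·(28/3) - 90 = 514/3.

171.33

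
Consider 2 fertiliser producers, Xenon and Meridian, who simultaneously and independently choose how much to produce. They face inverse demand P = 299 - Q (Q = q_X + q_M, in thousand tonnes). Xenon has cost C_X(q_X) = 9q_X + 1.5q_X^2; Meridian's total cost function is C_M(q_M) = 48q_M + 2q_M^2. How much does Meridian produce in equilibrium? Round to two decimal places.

Xenon's profit: π_X = (299 - Q)q_X - (9q_X + (3/2)q_X²). Setting ∂π_X/∂q_X = 0: 290 - 5q_X - (q_M) = 0.
Meridian's profit: π_M = (299 - Q)q_M - (48q_M + 2q_M²). Setting ∂π_M/∂q_M = 0: 251 - 6q_M - (q_X) = 0.
Best responses: q_X = (290 - q_M)/5, q_M = (251 - q_X)/6.
Substituting one into the other gives q_X = 1489/29 and q_M = 965/29.

33.28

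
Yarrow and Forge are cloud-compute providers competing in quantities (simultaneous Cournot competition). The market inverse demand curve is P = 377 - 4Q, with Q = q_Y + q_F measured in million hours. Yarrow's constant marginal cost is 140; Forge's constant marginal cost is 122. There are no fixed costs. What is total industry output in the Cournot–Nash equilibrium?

Yarrow's profit: π_Y = (377 - 4Q)q_Y - (140q_Y). Setting ∂π_Y/∂q_Y = 0: 237 - 8q_Y - 4(q_F) = 0.
Forge's first-order condition: 255 - 8q_F - 4(q_Y) = 0.
So q_Y = (237 - 4q_F)/8 and q_F = (255 - 4q_Y)/8.
Substituting one into the other gives q_Y = 73/4 and q_F = 91/4.
Total output Q = 73/4 + 91/4 = 41.

41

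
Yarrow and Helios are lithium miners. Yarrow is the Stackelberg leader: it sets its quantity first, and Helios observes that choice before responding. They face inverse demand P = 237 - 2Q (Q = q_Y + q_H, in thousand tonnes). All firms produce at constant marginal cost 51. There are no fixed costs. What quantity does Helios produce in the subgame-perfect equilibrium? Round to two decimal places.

23.25

The follower Helios best-responds to any q_Y: π_H = (237 - 2Q)q_H - 51q_H.
∂π_H/∂q_H = 186 - 2q_Y - 4q_H = 0 gives the reaction function q_H = (186 - 2q_Y)/4.
Yarrow substitutes q_H(q_Y) into its own profit: π_Y = q_Y(237 - 2q_Y - (186 - 2q_Y)/2) - 51q_Y = (144 - q_Y)q_Y - 51q_Y.
The leader's first-order condition 93 - 2q_Y = 0 yields q_Y = 93/2.
Then q_H = (186 - 2·(93/2))/4 = 93/4.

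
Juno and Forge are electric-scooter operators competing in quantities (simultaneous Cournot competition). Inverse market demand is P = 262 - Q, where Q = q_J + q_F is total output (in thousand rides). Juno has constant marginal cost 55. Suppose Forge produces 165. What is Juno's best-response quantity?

With the rival's output fixed at 165, Juno's profit is π_J = (262 - 165 - q_J)q_J - (55q_J) = (97 - q_J)q_J - (55q_J).
∂π_J/∂q_J = 42 - 2q_J = 0, so q_J = 21.

21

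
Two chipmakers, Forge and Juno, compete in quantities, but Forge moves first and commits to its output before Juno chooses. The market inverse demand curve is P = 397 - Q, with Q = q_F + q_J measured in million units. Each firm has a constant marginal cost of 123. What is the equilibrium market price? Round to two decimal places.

The follower Juno best-responds to any q_F: π_J = (397 - Q)q_J - 123q_J.
Follower FOC: 274 - q_F - 2q_J = 0, so q_J(q_F) = (274 - q_F)/2.
Forge substitutes q_J(q_F) into its own profit: π_F = q_F(397 - q_F - (274 - q_F)/2) - 123q_F = (260 - (1/2)q_F)q_F - 123q_F.
Maximising: ∂π_F/∂q_F = 137 - q_F = 0, giving q_F = 137.
Then q_J = (274 - 137)/2 = 137/2.
Total output Q = 411/2, so price P = 397 - 411/2 = 383/2.

191.50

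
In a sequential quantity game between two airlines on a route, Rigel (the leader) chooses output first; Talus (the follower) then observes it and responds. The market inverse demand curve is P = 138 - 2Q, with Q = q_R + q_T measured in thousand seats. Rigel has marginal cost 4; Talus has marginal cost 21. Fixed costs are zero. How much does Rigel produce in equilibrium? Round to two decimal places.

The follower Talus best-responds to any q_R: π_T = (138 - 2Q)q_T - 21q_T.
Follower FOC: 117 - 2q_R - 4q_T = 0, so q_T(q_R) = (117 - 2q_R)/4.
The leader anticipates this reaction. Substituting into P = 138 - 2Q gives P = 159/2 - q_R, so π_R = (159/2 - q_R)q_R - 4q_R.
Leader FOC: 151/2 - 2q_R = 0, so q_R = 151/4.
Then q_T = (117 - 2·(151/4))/4 = 83/8.

37.75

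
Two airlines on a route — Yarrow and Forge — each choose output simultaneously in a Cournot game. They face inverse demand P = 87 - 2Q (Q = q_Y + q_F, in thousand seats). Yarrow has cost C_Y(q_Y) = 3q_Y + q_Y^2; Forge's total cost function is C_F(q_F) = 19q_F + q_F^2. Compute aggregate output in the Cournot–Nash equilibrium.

Yarrow's profit: π_Y = (87 - 2Q)q_Y - (3q_Y + q_Y²). Setting ∂π_Y/∂q_Y = 0: 84 - 6q_Y - 2(q_F) = 0.
Forge's first-order condition: 68 - 6q_F - 2(q_Y) = 0.
Best responses: q_Y = (84 - 2q_F)/6, q_F = (68 - 2q_Y)/6.
Solving the pair: q_Y = 23/2, q_F = 15/2.
Total output Q = 23/2 + 15/2 = 19.

19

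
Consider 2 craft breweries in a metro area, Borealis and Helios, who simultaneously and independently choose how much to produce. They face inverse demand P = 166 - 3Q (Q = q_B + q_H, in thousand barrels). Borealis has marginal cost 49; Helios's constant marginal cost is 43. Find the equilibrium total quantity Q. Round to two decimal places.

26.67

Borealis's profit: π_B = (166 - 3Q)q_B - (49q_B). Setting ∂π_B/∂q_B = 0: 117 - 6q_B - 3(q_H) = 0.
Helios's first-order condition: 123 - 6q_H - 3(q_B) = 0.
Rearranging gives the reaction functions q_B = (117 - 3q_H)/6 and q_H = (123 - 3q_B)/6.
Substituting one into the other gives q_B = 37/3 and q_H = 43/3.
Total output Q = 37/3 + 43/3 = 80/3.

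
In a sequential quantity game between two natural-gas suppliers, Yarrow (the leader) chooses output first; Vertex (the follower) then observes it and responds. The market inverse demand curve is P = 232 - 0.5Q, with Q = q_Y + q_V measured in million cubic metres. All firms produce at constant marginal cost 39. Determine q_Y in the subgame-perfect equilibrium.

193

Solve by backward induction. Given q_Y, the follower Vertex maximises π_V = (232 - (1/2)q_Y - (1/2)q_V)q_V - 39q_V.
∂π_V/∂q_V = 193 - (1/2)q_Y - q_V = 0 gives the reaction function q_V = (193 - (1/2)q_Y).
Yarrow substitutes q_V(q_Y) into its own profit: π_Y = q_Y(232 - (1/2)q_Y - (193 - (1/2)q_Y)/2) - 39q_Y = (271/2 - (1/4)q_Y)q_Y - 39q_Y.
The leader's first-order condition 193/2 - (1/2)q_Y = 0 yields q_Y = 193.
Then q_V = (193 - (1/2)·193) = 193/2.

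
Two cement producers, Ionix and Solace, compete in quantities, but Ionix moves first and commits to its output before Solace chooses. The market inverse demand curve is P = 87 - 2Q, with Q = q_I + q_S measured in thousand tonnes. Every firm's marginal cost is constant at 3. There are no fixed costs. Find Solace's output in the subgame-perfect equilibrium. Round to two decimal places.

10.50

Solve by backward induction. Given q_I, the follower Solace maximises π_S = (87 - 2q_I - 2q_S)q_S - 3q_S.
∂π_S/∂q_S = 84 - 2q_I - 4q_S = 0 gives the reaction function q_S = (84 - 2q_I)/4.
Ionix substitutes q_S(q_I) into its own profit: π_I = q_I(87 - 2q_I - (84 - 2q_I)/2) - 3q_I = (45 - q_I)q_I - 3q_I.
Maximising: ∂π_I/∂q_I = 42 - 2q_I = 0, giving q_I = 21.
Then q_S = (84 - 2·21)/4 = 21/2.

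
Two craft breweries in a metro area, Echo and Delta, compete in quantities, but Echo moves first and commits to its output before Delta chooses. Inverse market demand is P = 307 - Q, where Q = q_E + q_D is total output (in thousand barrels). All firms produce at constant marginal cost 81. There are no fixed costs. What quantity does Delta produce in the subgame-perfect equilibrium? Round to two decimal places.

The follower Delta best-responds to any q_E: π_D = (307 - Q)q_D - 81q_D.
∂π_D/∂q_D = 226 - q_E - 2q_D = 0 gives the reaction function q_D = (226 - q_E)/2.
Echo substitutes q_D(q_E) into its own profit: π_E = q_E(307 - q_E - (226 - q_E)/2) - 81q_E = (194 - (1/2)q_E)q_E - 81q_E.
Maximising: ∂π_E/∂q_E = 113 - q_E = 0, giving q_E = 113.
Then q_D = (226 - 113)/2 = 113/2.

56.50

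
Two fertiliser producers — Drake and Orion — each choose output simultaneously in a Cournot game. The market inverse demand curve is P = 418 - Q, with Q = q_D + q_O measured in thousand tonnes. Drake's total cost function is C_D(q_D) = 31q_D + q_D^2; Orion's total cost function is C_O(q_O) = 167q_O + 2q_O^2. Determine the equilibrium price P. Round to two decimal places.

301.13

Drake's profit: π_D = (418 - Q)q_D - (31q_D + q_D²). Setting ∂π_D/∂q_D = 0: 387 - 4q_D - (q_O) = 0.
Orion's first-order condition: 251 - 6q_O - (q_D) = 0.
So q_D = (387 - q_O)/4 and q_O = (251 - q_D)/6.
Substituting one into the other gives q_D = 90.0435 and q_O = 617/23.
Total output Q = 116.8696, so price P = 418 - 116.8696 = 301.1304.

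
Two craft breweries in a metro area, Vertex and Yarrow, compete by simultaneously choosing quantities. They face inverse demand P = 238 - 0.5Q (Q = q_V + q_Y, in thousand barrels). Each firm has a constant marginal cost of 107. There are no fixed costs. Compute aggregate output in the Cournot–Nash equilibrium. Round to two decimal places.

Each firm earns π_i = (238 - 0.5Q)q_i - 107q_i.
Setting ∂π_i/∂q_i = 0 with rivals' quantities fixed: 131 - q_i - (1/2)q_j = 0.
By symmetry each firm produces the same amount; substituting q_j = q_i yields q_i = 131/(3/2) = 262/3.
Total output Q = 262/3 + 262/3 = 524/3.

174.67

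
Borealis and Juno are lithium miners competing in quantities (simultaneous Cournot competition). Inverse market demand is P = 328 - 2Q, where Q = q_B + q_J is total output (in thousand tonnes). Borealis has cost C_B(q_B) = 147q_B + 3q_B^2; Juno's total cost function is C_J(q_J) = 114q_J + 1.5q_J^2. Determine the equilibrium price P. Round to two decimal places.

Borealis's profit: π_B = (328 - 2Q)q_B - (147q_B + 3q_B²). Setting ∂π_B/∂q_B = 0: 181 - 10q_B - 2(q_J) = 0.
Juno's profit: π_J = (328 - 2Q)q_J - (114q_J + (3/2)q_J²). Setting ∂π_J/∂q_J = 0: 214 - 7q_J - 2(q_B) = 0.
Rearranging gives the reaction functions q_B = (181 - 2q_J)/10 and q_J = (214 - 2q_B)/7.
Solving the pair: q_B = 839/66, q_J = 889/33.
Total output Q = 39.6515, so price P = 328 - 2·39.6515 = 248.6970.

248.70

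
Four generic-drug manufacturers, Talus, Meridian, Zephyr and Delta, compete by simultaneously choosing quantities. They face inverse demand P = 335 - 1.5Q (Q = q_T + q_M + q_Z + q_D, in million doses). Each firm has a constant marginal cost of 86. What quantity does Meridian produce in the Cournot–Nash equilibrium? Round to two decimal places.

A representative firm's profit is π_i = q_i(335 - 1.5Q) - 86q_i.
First-order condition (treating rivals' output as given): 249 - 3q_i - (3/2)·Σ_{j≠i} q_j = 0.
By symmetry each firm produces the same amount; substituting Σ_{j≠i} q_j = 3q_i yields q_i = 249/(15/2) = 166/5.

33.20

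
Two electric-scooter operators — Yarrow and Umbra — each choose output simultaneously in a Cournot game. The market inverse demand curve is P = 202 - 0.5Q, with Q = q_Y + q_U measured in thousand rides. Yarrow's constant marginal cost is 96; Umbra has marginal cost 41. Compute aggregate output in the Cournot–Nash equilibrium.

178

Yarrow's profit: π_Y = (202 - 0.5Q)q_Y - (96q_Y). Setting ∂π_Y/∂q_Y = 0: 106 - q_Y - (1/2)(q_U) = 0.
Umbra's first-order condition: 161 - q_U - (1/2)(q_Y) = 0.
So q_Y = (106 - (1/2)q_U) and q_U = (161 - (1/2)q_Y).
Substituting one into the other gives q_Y = 34 and q_U = 144.
Total output Q = 34 + 144 = 178.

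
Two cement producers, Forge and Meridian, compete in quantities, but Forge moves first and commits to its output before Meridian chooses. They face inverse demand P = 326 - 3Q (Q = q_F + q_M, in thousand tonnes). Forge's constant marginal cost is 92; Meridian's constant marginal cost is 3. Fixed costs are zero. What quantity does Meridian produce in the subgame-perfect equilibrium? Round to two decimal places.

Solve by backward induction. Given q_F, the follower Meridian maximises π_M = (326 - 3q_F - 3q_M)q_M - 3q_M.
Setting the follower's marginal profit to zero, 323 - 3q_F - 6q_M = 0, i.e. q_M = (323 - 3q_F)/6.
Forge substitutes q_M(q_F) into its own profit: π_F = q_F(326 - 3q_F - (323 - 3q_F)/2) - 92q_F = (329/2 - (3/2)q_F)q_F - 92q_F.
Leader FOC: 145/2 - 3q_F = 0, so q_F = 145/6.
Then q_M = (323 - 3·(145/6))/6 = 167/4.

41.75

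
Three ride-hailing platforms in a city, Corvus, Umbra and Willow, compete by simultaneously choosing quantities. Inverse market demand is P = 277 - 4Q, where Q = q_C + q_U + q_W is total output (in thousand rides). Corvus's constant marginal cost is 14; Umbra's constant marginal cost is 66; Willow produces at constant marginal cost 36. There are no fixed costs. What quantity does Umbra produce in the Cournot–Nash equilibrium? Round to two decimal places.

Corvus's profit: π_C = (277 - 4Q)q_C - (14q_C). Setting ∂π_C/∂q_C = 0: 263 - 8q_C - 4(q_U + q_W) = 0.
Umbra's first-order condition: 211 - 8q_U - 4(q_C + q_W) = 0.
Willow's profit: π_W = (277 - 4Q)q_W - (36q_W). Setting ∂π_W/∂q_W = 0: 241 - 8q_W - 4(q_C + q_U) = 0.
Adding the 3 conditions: 715 − 8Q − 8Q = 0, i.e. Q = 715/16.
Back-substituting: q_C = (263 − 715/4)/4 = 337/16, q_U = (211 − 715/4)/4 = 129/16, q_W = (241 − 715/4)/4 = 249/16.

8.06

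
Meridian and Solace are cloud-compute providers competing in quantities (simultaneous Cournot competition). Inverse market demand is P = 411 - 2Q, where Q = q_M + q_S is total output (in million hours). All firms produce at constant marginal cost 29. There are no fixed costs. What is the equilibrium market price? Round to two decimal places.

156.33

Each firm earns π_i = (411 - 2Q)q_i - 29q_i.
First-order condition (treating rivals' output as given): 382 - 4q_i - 2q_j = 0.
By symmetry each firm produces the same amount; substituting q_j = q_i yields q_i = 382/6 = 191/3.
Total output Q = 382/3, so price P = 411 - 2·(382/3) = 469/3.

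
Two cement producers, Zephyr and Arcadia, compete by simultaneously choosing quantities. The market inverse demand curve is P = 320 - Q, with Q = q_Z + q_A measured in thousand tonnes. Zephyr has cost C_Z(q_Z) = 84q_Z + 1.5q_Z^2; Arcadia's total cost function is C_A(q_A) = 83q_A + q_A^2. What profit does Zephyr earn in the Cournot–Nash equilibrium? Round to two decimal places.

3461.56

Zephyr's profit: π_Z = (320 - Q)q_Z - (84q_Z + (3/2)q_Z²). Setting ∂π_Z/∂q_Z = 0: 236 - 5q_Z - (q_A) = 0.
Arcadia's profit: π_A = (320 - Q)q_A - (83q_A + q_A²). Setting ∂π_A/∂q_A = 0: 237 - 4q_A - (q_Z) = 0.
Best responses: q_Z = (236 - q_A)/5, q_A = (237 - q_Z)/4.
Solving the pair: q_Z = 707/19, q_A = 949/19.
Price P = 320 - 1656/19 = 232.8421.
Zephyr's profit: 232.8421·(707/19) - 84·(707/19) - (3/2)(707/19)² = 3461.5582.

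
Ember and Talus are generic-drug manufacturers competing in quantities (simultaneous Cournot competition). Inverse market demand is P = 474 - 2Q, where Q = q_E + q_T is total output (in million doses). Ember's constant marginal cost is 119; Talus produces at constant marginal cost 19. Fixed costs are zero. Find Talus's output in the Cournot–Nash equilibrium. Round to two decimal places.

92.50

Ember's profit: π_E = (474 - 2Q)q_E - (119q_E). Setting ∂π_E/∂q_E = 0: 355 - 4q_E - 2(q_T) = 0.
Talus's profit: π_T = (474 - 2Q)q_T - (19q_T). Setting ∂π_T/∂q_T = 0: 455 - 4q_T - 2(q_E) = 0.
So q_E = (355 - 2q_T)/4 and q_T = (455 - 2q_E)/4.
Solving the pair: q_E = 85/2, q_T = 185/2.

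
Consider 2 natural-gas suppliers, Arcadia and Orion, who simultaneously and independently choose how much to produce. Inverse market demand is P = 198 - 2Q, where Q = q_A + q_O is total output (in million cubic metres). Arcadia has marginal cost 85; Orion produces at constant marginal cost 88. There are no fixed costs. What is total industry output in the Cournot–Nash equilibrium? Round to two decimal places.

Arcadia's profit: π_A = (198 - 2Q)q_A - (85q_A). Setting ∂π_A/∂q_A = 0: 113 - 4q_A - 2(q_O) = 0.
Orion's first-order condition: 110 - 4q_O - 2(q_A) = 0.
Rearranging gives the reaction functions q_A = (113 - 2q_O)/4 and q_O = (110 - 2q_A)/4.
Solving the pair: q_A = 58/3, q_O = 107/6.
Total output Q = 58/3 + 107/6 = 223/6.

37.17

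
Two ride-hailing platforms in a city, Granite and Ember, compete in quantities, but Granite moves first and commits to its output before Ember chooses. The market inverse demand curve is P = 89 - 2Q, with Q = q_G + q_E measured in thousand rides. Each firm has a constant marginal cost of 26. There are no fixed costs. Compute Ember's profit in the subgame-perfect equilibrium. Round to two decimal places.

124.03

The follower Ember best-responds to any q_G: π_E = (89 - 2Q)q_E - 26q_E.
Setting the follower's marginal profit to zero, 63 - 2q_G - 4q_E = 0, i.e. q_E = (63 - 2q_G)/4.
Granite substitutes q_E(q_G) into its own profit: π_G = q_G(89 - 2q_G - (63 - 2q_G)/2) - 26q_G = (115/2 - q_G)q_G - 26q_G.
Leader FOC: 63/2 - 2q_G = 0, so q_G = 63/4.
Then q_E = (63 - 2·(63/4))/4 = 63/8.
Price P = 89 - 2·(189/8) = 167/4.
Ember's profit: (167/4 - 26)·(63/8) = 124.0313.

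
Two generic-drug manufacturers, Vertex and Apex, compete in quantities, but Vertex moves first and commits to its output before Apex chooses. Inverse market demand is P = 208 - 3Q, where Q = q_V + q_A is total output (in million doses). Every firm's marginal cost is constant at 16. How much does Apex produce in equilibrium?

Solve by backward induction. Given q_V, the follower Apex maximises π_A = (208 - 3q_V - 3q_A)q_A - 16q_A.
Setting the follower's marginal profit to zero, 192 - 3q_V - 6q_A = 0, i.e. q_A = (192 - 3q_V)/6.
The leader anticipates this reaction. Substituting into P = 208 - 3Q gives P = 112 - (3/2)q_V, so π_V = (112 - (3/2)q_V)q_V - 16q_V.
Maximising: ∂π_V/∂q_V = 96 - 3q_V = 0, giving q_V = 32.
Then q_A = (192 - 3·32)/6 = 16.

16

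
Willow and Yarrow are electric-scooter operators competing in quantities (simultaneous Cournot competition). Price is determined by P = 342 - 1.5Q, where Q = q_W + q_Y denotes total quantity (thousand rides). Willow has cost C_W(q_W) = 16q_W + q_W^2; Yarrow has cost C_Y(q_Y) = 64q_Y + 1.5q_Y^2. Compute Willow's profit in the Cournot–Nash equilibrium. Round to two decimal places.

Willow's profit: π_W = (342 - 1.5Q)q_W - (16q_W + q_W²). Setting ∂π_W/∂q_W = 0: 326 - 5q_W - (3/2)(q_Y) = 0.
Yarrow's first-order condition: 278 - 6q_Y - (3/2)(q_W) = 0.
Best responses: q_W = (326 - (3/2)q_Y)/5, q_Y = (278 - (3/2)q_W)/6.
Solving the pair: q_W = 55.4595, q_Y = 32.4685.
Price P = 342 - (3/2)·87.9279 = 210.1081.
Willow's profit: 210.1081·55.4595 - 16·55.4595 - 55.4595² = 7689.3791.

7689.38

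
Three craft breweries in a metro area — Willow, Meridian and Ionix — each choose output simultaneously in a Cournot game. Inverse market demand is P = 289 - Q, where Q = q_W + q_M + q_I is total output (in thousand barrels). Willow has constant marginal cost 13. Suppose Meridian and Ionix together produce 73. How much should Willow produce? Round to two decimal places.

With rivals' combined output fixed at 73, Willow's profit is π_W = (289 - 73 - q_W)q_W - (13q_W) = (216 - q_W)q_W - (13q_W).
∂π_W/∂q_W = 203 - 2q_W = 0, so q_W = 203/2.

101.50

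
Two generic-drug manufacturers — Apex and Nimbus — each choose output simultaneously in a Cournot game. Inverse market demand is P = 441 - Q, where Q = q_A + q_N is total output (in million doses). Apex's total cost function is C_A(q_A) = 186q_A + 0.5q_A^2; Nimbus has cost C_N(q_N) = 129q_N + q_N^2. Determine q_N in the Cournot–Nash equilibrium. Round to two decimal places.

61.91

Apex's profit: π_A = (441 - Q)q_A - (186q_A + (1/2)q_A²). Setting ∂π_A/∂q_A = 0: 255 - 3q_A - (q_N) = 0.
Nimbus's profit: π_N = (441 - Q)q_N - (129q_N + q_N²). Setting ∂π_N/∂q_N = 0: 312 - 4q_N - (q_A) = 0.
So q_A = (255 - q_N)/3 and q_N = (312 - q_A)/4.
Solving the pair: q_A = 708/11, q_N = 681/11.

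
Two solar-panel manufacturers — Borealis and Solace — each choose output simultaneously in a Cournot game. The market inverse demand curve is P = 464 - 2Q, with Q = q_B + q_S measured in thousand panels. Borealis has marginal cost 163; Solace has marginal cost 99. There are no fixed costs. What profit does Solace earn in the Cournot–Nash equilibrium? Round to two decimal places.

Borealis's profit: π_B = (464 - 2Q)q_B - (163q_B). Setting ∂π_B/∂q_B = 0: 301 - 4q_B - 2(q_S) = 0.
Solace's profit: π_S = (464 - 2Q)q_S - (99q_S). Setting ∂π_S/∂q_S = 0: 365 - 4q_S - 2(q_B) = 0.
Rearranging gives the reaction functions q_B = (301 - 2q_S)/4 and q_S = (365 - 2q_B)/4.
Substituting one into the other gives q_B = 79/2 and q_S = 143/2.
Price P = 464 - 2·111 = 242.
Solace's profit: (242 - 99)·(143/2) = 10224.5000.

10224.50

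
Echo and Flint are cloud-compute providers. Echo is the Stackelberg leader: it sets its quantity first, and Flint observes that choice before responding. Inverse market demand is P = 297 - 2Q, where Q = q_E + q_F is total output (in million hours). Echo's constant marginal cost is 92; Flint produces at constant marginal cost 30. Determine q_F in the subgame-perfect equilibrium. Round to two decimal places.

The follower Flint best-responds to any q_E: π_F = (297 - 2Q)q_F - 30q_F.
∂π_F/∂q_F = 267 - 2q_E - 4q_F = 0 gives the reaction function q_F = (267 - 2q_E)/4.
The leader anticipates this reaction. Substituting into P = 297 - 2Q gives P = 327/2 - q_E, so π_E = (327/2 - q_E)q_E - 92q_E.
The leader's first-order condition 143/2 - 2q_E = 0 yields q_E = 143/4.
Then q_F = (267 - 2·(143/4))/4 = 391/8.

48.88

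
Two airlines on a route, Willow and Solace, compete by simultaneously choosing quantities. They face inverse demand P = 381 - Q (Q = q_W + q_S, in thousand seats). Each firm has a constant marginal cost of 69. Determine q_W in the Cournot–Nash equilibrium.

104

A representative firm's profit is π_i = q_i(381 - Q) - 69q_i.
First-order condition (treating rivals' output as given): 312 - 2q_i - q_j = 0.
By symmetry each firm produces the same amount; substituting q_j = q_i yields q_i = 312/3 = 104.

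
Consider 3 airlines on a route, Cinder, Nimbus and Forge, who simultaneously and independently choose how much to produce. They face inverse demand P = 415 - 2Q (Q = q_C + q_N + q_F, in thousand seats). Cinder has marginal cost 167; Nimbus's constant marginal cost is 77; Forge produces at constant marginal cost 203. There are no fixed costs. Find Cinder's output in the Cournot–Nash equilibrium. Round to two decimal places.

Cinder's profit: π_C = (415 - 2Q)q_C - (167q_C). Setting ∂π_C/∂q_C = 0: 248 - 4q_C - 2(q_N + q_F) = 0.
Nimbus's profit: π_N = (415 - 2Q)q_N - (77q_N). Setting ∂π_N/∂q_N = 0: 338 - 4q_N - 2(q_C + q_F) = 0.
Forge's profit: π_F = (415 - 2Q)q_F - (203q_F). Setting ∂π_F/∂q_F = 0: 212 - 4q_F - 2(q_C + q_N) = 0.
Adding the 3 conditions: 798 − 4Q − 4Q = 0, i.e. Q = 399/4.
Back-substituting: q_C = (248 − 399/2)/2 = 97/4, q_N = (338 − 399/2)/2 = 277/4, q_F = (212 − 399/2)/2 = 25/4.

24.25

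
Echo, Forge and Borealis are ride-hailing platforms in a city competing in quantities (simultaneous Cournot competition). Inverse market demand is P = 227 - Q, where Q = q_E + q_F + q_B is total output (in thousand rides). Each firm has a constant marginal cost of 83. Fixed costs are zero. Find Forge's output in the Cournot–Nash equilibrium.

A representative firm's profit is π_i = q_i(227 - Q) - 83q_i.
First-order condition (treating rivals' output as given): 144 - 2q_i - Σ_{j≠i} q_j = 0.
With identical firms every q_j equals q_i, so Σ_{j≠i} q_j = 2q_i and 144 = 4q_i, giving q_i = 36.

36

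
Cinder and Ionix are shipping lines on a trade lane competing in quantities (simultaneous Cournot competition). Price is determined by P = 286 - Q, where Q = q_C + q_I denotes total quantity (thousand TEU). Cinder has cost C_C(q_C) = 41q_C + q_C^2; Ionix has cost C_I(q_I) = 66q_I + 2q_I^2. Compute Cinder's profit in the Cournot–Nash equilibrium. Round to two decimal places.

Cinder's profit: π_C = (286 - Q)q_C - (41q_C + q_C²). Setting ∂π_C/∂q_C = 0: 245 - 4q_C - (q_I) = 0.
Ionix's first-order condition: 220 - 6q_I - (q_C) = 0.
So q_C = (245 - q_I)/4 and q_I = (220 - q_C)/6.
Solving the pair: q_C = 1250/23, q_I = 635/23.
Price P = 286 - 1885/23 = 204.0435.
Cinder's profit: 204.0435·(1250/23) - 41·(1250/23) - (1250/23)² = 5907.3724.

5907.37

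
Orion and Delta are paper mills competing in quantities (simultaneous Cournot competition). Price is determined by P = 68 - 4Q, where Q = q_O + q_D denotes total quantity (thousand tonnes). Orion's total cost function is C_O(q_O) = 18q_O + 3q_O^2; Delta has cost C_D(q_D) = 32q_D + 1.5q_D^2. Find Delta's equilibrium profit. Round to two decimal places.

Orion's profit: π_O = (68 - 4Q)q_O - (18q_O + 3q_O²). Setting ∂π_O/∂q_O = 0: 50 - 14q_O - 4(q_D) = 0.
Delta's profit: π_D = (68 - 4Q)q_D - (32q_D + (3/2)q_D²). Setting ∂π_D/∂q_D = 0: 36 - 11q_D - 4(q_O) = 0.
Best responses: q_O = (50 - 4q_D)/14, q_D = (36 - 4q_O)/11.
Substituting one into the other gives q_O = 203/69 and q_D = 152/69.
Price P = 68 - 4·(355/69) = 47.4203.
Delta's profit: 47.4203·(152/69) - 32·(152/69) - (3/2)(152/69)² = 26.6902.

26.69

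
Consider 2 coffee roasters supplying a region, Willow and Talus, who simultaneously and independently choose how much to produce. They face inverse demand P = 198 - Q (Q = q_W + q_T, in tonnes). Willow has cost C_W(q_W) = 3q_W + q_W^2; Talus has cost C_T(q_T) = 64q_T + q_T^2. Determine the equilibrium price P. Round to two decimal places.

Willow's profit: π_W = (198 - Q)q_W - (3q_W + q_W²). Setting ∂π_W/∂q_W = 0: 195 - 4q_W - (q_T) = 0.
Talus's first-order condition: 134 - 4q_T - (q_W) = 0.
Rearranging gives the reaction functions q_W = (195 - q_T)/4 and q_T = (134 - q_W)/4.
Substituting one into the other gives q_W = 646/15 and q_T = 341/15.
Total output Q = 329/5, so price P = 198 - 329/5 = 661/5.

132.20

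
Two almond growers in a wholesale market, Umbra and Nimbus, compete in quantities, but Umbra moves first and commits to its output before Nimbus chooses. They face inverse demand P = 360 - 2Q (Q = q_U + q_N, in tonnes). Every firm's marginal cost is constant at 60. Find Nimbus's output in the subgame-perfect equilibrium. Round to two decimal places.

37.50

The follower Nimbus best-responds to any q_U: π_N = (360 - 2Q)q_N - 60q_N.
Follower FOC: 300 - 2q_U - 4q_N = 0, so q_N(q_U) = (300 - 2q_U)/4.
The leader anticipates this reaction. Substituting into P = 360 - 2Q gives P = 210 - q_U, so π_U = (210 - q_U)q_U - 60q_U.
The leader's first-order condition 150 - 2q_U = 0 yields q_U = 75.
Then q_N = (300 - 2·75)/4 = 75/2.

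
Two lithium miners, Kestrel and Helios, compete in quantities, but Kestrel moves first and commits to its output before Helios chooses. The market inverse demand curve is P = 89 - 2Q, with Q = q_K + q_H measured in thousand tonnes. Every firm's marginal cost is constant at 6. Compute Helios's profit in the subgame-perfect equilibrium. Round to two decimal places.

215.28

Solve by backward induction. Given q_K, the follower Helios maximises π_H = (89 - 2q_K - 2q_H)q_H - 6q_H.
Setting the follower's marginal profit to zero, 83 - 2q_K - 4q_H = 0, i.e. q_H = (83 - 2q_K)/4.
Kestrel substitutes q_H(q_K) into its own profit: π_K = q_K(89 - 2q_K - (83 - 2q_K)/2) - 6q_K = (95/2 - q_K)q_K - 6q_K.
The leader's first-order condition 83/2 - 2q_K = 0 yields q_K = 83/4.
Then q_H = (83 - 2·(83/4))/4 = 83/8.
Price P = 89 - 2·(249/8) = 107/4.
Helios's profit: (107/4 - 6)·(83/8) = 215.2813.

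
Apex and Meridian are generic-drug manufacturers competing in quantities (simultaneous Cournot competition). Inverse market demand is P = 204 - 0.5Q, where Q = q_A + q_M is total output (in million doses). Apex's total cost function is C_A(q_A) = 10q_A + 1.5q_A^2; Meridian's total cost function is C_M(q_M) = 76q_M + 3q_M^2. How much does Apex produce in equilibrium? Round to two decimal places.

46.63

Apex's profit: π_A = (204 - 0.5Q)q_A - (10q_A + (3/2)q_A²). Setting ∂π_A/∂q_A = 0: 194 - 4q_A - (1/2)(q_M) = 0.
Meridian's profit: π_M = (204 - 0.5Q)q_M - (76q_M + 3q_M²). Setting ∂π_M/∂q_M = 0: 128 - 7q_M - (1/2)(q_A) = 0.
Rearranging gives the reaction functions q_A = (194 - (1/2)q_M)/4 and q_M = (128 - (1/2)q_A)/7.
Solving the pair: q_A = 46.6306, q_M = 1660/111.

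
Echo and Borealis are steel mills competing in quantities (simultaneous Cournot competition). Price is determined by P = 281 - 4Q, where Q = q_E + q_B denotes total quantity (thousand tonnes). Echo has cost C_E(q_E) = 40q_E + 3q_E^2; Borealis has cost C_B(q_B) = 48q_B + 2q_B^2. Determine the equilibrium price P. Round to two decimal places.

168.95

Echo's profit: π_E = (281 - 4Q)q_E - (40q_E + 3q_E²). Setting ∂π_E/∂q_E = 0: 241 - 14q_E - 4(q_B) = 0.
Borealis's profit: π_B = (281 - 4Q)q_B - (48q_B + 2q_B²). Setting ∂π_B/∂q_B = 0: 233 - 12q_B - 4(q_E) = 0.
Best responses: q_E = (241 - 4q_B)/14, q_B = (233 - 4q_E)/12.
Substituting one into the other gives q_E = 245/19 and q_B = 1149/76.
Total output Q = 28.0132, so price P = 281 - 4·28.0132 = 168.9474.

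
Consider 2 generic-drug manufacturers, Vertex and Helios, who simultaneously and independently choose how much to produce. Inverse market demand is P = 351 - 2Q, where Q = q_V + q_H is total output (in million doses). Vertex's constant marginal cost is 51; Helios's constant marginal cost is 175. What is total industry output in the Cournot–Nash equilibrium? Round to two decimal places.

Vertex's profit: π_V = (351 - 2Q)q_V - (51q_V). Setting ∂π_V/∂q_V = 0: 300 - 4q_V - 2(q_H) = 0.
Helios's first-order condition: 176 - 4q_H - 2(q_V) = 0.
Best responses: q_V = (300 - 2q_H)/4, q_H = (176 - 2q_V)/4.
Solving the pair: q_V = 212/3, q_H = 26/3.
Total output Q = 212/3 + 26/3 = 238/3.

79.33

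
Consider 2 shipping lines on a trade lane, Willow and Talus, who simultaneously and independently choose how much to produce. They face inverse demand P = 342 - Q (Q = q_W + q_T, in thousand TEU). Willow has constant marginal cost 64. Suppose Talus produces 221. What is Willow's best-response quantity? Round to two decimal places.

28.50

With the rival's output fixed at 221, Willow's profit is π_W = (342 - 221 - q_W)q_W - (64q_W) = (121 - q_W)q_W - (64q_W).
∂π_W/∂q_W = 57 - 2q_W = 0, so q_W = 57/2.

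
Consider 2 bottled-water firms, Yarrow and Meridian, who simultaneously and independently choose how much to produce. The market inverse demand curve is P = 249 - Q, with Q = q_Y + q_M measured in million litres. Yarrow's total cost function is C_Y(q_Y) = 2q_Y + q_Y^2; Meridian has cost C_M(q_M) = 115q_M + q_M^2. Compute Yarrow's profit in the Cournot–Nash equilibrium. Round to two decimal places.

6482.81

Yarrow's profit: π_Y = (249 - Q)q_Y - (2q_Y + q_Y²). Setting ∂π_Y/∂q_Y = 0: 247 - 4q_Y - (q_M) = 0.
Meridian's profit: π_M = (249 - Q)q_M - (115q_M + q_M²). Setting ∂π_M/∂q_M = 0: 134 - 4q_M - (q_Y) = 0.
Rearranging gives the reaction functions q_Y = (247 - q_M)/4 and q_M = (134 - q_Y)/4.
Solving the pair: q_Y = 854/15, q_M = 289/15.
Price P = 249 - 381/5 = 864/5.
Yarrow's profit: (864/5)·(854/15) - 2·(854/15) - (854/15)² = 6482.8089.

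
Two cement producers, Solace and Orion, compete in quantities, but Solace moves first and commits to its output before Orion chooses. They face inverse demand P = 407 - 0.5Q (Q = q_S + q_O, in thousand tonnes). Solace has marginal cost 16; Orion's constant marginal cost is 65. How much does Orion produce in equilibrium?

The follower Orion best-responds to any q_S: π_O = (407 - 0.5Q)q_O - 65q_O.
Setting the follower's marginal profit to zero, 342 - (1/2)q_S - q_O = 0, i.e. q_O = (342 - (1/2)q_S).
Solace substitutes q_O(q_S) into its own profit: π_S = q_S(407 - (1/2)q_S - (342 - (1/2)q_S)/2) - 16q_S = (236 - (1/4)q_S)q_S - 16q_S.
The leader's first-order condition 220 - (1/2)q_S = 0 yields q_S = 440.
Then q_O = (342 - (1/2)·440) = 122.

122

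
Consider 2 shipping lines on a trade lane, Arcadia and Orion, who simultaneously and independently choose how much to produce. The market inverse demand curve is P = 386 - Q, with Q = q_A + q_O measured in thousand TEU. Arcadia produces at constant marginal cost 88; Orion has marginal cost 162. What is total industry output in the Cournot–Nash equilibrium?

Arcadia's profit: π_A = (386 - Q)q_A - (88q_A). Setting ∂π_A/∂q_A = 0: 298 - 2q_A - (q_O) = 0.
Orion's profit: π_O = (386 - Q)q_O - (162q_O). Setting ∂π_O/∂q_O = 0: 224 - 2q_O - (q_A) = 0.
So q_A = (298 - q_O)/2 and q_O = (224 - q_A)/2.
Solving the pair: q_A = 124, q_O = 50.
Total output Q = 124 + 50 = 174.

174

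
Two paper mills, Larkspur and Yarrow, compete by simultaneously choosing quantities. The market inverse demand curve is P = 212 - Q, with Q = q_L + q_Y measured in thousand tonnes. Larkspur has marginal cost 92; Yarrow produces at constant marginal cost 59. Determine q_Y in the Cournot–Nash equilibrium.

62

Larkspur's profit: π_L = (212 - Q)q_L - (92q_L). Setting ∂π_L/∂q_L = 0: 120 - 2q_L - (q_Y) = 0.
Yarrow's first-order condition: 153 - 2q_Y - (q_L) = 0.
Best responses: q_L = (120 - q_Y)/2, q_Y = (153 - q_L)/2.
Solving the pair: q_L = 29, q_Y = 62.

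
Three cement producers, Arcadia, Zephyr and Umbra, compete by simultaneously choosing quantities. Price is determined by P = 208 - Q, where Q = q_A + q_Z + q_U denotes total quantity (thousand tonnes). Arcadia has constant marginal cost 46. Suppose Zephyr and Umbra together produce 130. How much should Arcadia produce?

16

With rivals' combined output fixed at 130, Arcadia's profit is π_A = (208 - 130 - q_A)q_A - (46q_A) = (78 - q_A)q_A - (46q_A).
∂π_A/∂q_A = 32 - 2q_A = 0, so q_A = 16.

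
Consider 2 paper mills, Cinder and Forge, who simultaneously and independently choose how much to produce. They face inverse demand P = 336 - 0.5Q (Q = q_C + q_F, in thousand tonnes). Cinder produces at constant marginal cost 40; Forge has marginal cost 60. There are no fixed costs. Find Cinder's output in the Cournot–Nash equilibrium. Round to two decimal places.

210.67

Cinder's profit: π_C = (336 - 0.5Q)q_C - (40q_C). Setting ∂π_C/∂q_C = 0: 296 - q_C - (1/2)(q_F) = 0.
Forge's first-order condition: 276 - q_F - (1/2)(q_C) = 0.
Rearranging gives the reaction functions q_C = (296 - (1/2)q_F) and q_F = (276 - (1/2)q_C).
Solving the pair: q_C = 632/3, q_F = 512/3.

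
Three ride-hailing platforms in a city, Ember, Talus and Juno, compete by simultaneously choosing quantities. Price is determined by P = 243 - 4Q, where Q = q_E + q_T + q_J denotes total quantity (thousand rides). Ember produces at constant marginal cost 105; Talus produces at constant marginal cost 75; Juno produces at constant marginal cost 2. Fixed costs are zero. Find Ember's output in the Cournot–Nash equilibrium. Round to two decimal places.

0.31

Ember's profit: π_E = (243 - 4Q)q_E - (105q_E). Setting ∂π_E/∂q_E = 0: 138 - 8q_E - 4(q_T + q_J) = 0.
Talus's first-order condition: 168 - 8q_T - 4(q_E + q_J) = 0.
Juno's first-order condition: 241 - 8q_J - 4(q_E + q_T) = 0.
Summing all 3 equations gives 547 − 16Q = 0, hence Q = 547/16.
Back-substituting: q_E = (138 − 547/4)/4 = 5/16, q_T = (168 − 547/4)/4 = 125/16, q_J = (241 − 547/4)/4 = 417/16.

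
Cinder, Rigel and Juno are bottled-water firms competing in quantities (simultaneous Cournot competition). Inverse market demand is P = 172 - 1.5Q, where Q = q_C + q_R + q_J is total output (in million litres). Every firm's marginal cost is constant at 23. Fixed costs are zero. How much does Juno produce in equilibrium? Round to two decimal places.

24.83

A representative firm's profit is π_i = q_i(172 - 1.5Q) - 23q_i.
Setting ∂π_i/∂q_i = 0 with rivals' quantities fixed: 149 - 3q_i - (3/2)·Σ_{j≠i} q_j = 0.
With identical firms every q_j equals q_i, so Σ_{j≠i} q_j = 2q_i and 149 = 6q_i, giving q_i = 149/6.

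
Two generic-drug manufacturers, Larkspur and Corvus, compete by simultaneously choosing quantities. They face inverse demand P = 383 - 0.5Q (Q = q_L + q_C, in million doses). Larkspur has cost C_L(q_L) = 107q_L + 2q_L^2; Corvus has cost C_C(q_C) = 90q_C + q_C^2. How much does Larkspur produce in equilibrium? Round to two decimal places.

46.20

Larkspur's profit: π_L = (383 - 0.5Q)q_L - (107q_L + 2q_L²). Setting ∂π_L/∂q_L = 0: 276 - 5q_L - (1/2)(q_C) = 0.
Corvus's profit: π_C = (383 - 0.5Q)q_C - (90q_C + q_C²). Setting ∂π_C/∂q_C = 0: 293 - 3q_C - (1/2)(q_L) = 0.
Rearranging gives the reaction functions q_L = (276 - (1/2)q_C)/5 and q_C = (293 - (1/2)q_L)/3.
Solving the pair: q_L = 46.2034, q_C = 89.9661.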